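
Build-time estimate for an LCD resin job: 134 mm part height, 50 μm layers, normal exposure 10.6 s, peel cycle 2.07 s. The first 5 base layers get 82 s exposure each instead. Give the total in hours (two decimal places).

Layers = ⌈134/0.05⌉ = 2680.
Burn-in layers = 5 × (82 + 2.07), so 420.35 s.
Normal layers: 2675 × (10.6 + 2.07) → 33892.25 s.
Sum: 420.35 + 33892.25 = 34312.6 s → 9.53 hours.

9.53 hours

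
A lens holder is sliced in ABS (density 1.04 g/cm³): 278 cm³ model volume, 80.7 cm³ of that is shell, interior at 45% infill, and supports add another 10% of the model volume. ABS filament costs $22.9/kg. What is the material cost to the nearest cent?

Volume inside the shell = 278 − 80.7 = 197.3 cm³.
Infill deposited: 0.45 × 197.3 → 88.785 cm³.
Support: 0.10 × 278 → 27.8 cm³.
Deposited volume = 80.7 + 88.785 + 27.8 = 197.285 cm³.
Mass = 197.285 × 1.04 = 205.1764 g.
At $22.9/kg: 205.1764/1000 × 22.9 = $4.70.

$4.70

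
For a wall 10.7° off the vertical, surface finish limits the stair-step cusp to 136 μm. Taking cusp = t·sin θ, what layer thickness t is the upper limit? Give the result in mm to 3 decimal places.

0.732 mm

Layer height = cusp / sin(10.7°) = 0.136 / 0.1857 = 0.732 mm.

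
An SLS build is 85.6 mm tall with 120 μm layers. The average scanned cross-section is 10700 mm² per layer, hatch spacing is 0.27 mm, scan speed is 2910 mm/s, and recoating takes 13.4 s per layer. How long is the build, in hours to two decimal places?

Number of layers: 85.6 / 0.12 → 714 (rounded up).
Scan path per layer: 10700 / 0.27 → 39629.6 mm.
Per-layer scan time = 39629.6 / 2910 = 13.6184 s.
Per-layer time: 13.6184 + 13.4 → 27.0184 s.
714 layers × 27.0184 s/layer = 19291.1376 s, i.e. 5.36 hours.

5.36 hours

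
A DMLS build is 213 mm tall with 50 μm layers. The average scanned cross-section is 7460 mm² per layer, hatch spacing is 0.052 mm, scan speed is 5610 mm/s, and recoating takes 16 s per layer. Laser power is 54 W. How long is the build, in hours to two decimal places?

Layers = ⌈213/0.05⌉ = 4260.
Per-layer scan distance = 7460 / 0.052 = 143461.5 mm.
Per-layer scan time: 143461.5 / 5610 → 25.5725 s.
Per-layer time = 25.5725 + 16, so 41.5725 s.
Total: 4260 × 41.5725 s = 177098.85 s → 49.19 hours.

49.19 hours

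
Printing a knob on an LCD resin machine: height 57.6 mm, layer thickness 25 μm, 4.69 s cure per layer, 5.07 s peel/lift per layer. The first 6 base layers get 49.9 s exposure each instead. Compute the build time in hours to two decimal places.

6.32 hours

Layer count = ceil(57.6 / 0.025) = 2304.
Burn-in layers = 6 × (49.9 + 5.07) = 329.82 s.
Regular layers = 2298 × (4.69 + 5.07) = 22428.48 s.
Total = 329.82 + 22428.48 = 22758.3 s = 6.32 hours.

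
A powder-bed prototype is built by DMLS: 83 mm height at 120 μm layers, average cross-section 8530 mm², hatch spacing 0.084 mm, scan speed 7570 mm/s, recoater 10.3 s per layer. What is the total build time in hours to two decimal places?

Number of layers: 83 / 0.12 → 692 (rounded up).
Scan path per layer = 8530 / 0.084 = 101547.6 mm.
Scan time per layer: 101547.6 / 7570 → 13.4145 s.
Per-layer time = 13.4145 + 10.3, so 23.7145 s.
Build time = 692 × 23.7145 = 16410.434 s = 4.56 hours.

4.56 hours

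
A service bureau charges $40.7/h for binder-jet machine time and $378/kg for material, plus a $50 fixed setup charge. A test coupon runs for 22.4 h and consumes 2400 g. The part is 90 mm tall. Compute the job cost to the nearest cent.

$1868.88

Machine-time cost = 40.7 × 22.4 = $911.68.
Material charge = 378 × 2400/1000, so $907.20.
Adding setup: 911.68 + 907.20 + 50 → $1868.88.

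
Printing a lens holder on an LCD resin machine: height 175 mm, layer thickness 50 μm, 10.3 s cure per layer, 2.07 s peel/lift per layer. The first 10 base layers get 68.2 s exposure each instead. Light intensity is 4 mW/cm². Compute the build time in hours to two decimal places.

12.19 hours

Layers = ⌈175/0.05⌉ = 3500.
Base layers = 10 × (68.2 + 2.07), so 702.7 s.
Normal layers = 3490 × (10.3 + 2.07), so 43171.3 s.
Total = 702.7 + 43171.3 = 43874 s = 12.19 hours.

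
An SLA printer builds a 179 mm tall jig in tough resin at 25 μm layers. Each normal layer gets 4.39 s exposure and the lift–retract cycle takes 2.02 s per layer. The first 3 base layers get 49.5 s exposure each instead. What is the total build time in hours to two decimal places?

12.79 hours

Layer count = ceil(179 / 0.025) = 7160.
Burn-in layers = 3 × (49.5 + 2.02) = 154.56 s.
Normal layers: 7157 × (4.39 + 2.02) → 45876.37 s.
Total = 154.56 + 45876.37 = 46030.93 s = 12.79 hours.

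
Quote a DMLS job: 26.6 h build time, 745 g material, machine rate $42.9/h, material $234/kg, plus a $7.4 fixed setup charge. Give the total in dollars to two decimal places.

$1322.87

Time charge = 42.9 × 26.6, so $1141.14.
Material charge = 234 × 745/1000 = $174.33.
Total = 1141.14 + 174.33 + 7.4 = $1322.87.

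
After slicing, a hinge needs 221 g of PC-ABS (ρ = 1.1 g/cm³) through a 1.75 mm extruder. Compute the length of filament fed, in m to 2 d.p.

83.53 m

Extruded volume: 221/1.1 = 200.9091 cm³ (200909.1 mm³).
Filament cross-section = π × (1.75/2)² = 2.4053 mm².
Length = 200909.1 / 2.4053 = 83527.67 mm = 83.53 m.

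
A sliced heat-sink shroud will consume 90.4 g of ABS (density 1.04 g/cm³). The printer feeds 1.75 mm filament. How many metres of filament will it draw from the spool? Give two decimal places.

Volume = 90.4 g / 1.04 g·cm⁻³ = 86.9231 cm³ = 86923.1 mm³.
Filament cross-section = π × (1.75/2)² = 2.4053 mm².
Length = 86923.1 / 2.4053 = 36138.15 mm = 36.14 m.

36.14 m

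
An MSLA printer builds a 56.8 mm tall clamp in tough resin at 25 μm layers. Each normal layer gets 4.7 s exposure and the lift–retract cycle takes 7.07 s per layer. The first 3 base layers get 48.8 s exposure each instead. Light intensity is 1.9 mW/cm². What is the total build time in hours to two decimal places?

7.46 hours

Layer count = ceil(56.8 / 0.025) = 2272.
Burn-in layers = 3 × (48.8 + 7.07) = 167.61 s.
Remaining layers = 2269 × (4.7 + 7.07), so 26706.13 s.
Sum: 167.61 + 26706.13 = 26873.74 s → 7.46 hours.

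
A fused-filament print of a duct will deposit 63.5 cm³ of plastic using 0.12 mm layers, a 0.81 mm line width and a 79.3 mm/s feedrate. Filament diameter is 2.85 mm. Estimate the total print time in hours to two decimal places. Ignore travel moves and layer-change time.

2.29 hours

Line area = 0.12 × 0.81, so 0.0972 mm².
Total extruded path = 63500/0.0972 = 653292.2 mm.
Time extruding: 653292.2 / 79.3 → 8238.2 s.
Converting: 8238.2 s = 2.29 hours.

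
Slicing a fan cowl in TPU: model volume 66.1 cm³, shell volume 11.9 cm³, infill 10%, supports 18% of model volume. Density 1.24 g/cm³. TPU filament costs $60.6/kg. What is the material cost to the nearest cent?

Interior volume = 66.1 − 11.9 = 54.2 cm³.
Infill deposited = 0.10 × 54.2, so 5.42 cm³.
Support: 0.18 × 66.1 → 11.898 cm³.
Total extruded: 11.9 + 5.42 + 11.898 → 29.218 cm³.
Mass = 29.218 × 1.24, so 36.23032 g.
Cost = 36.23032 g / 1000 × $60.6/kg = $2.20.

$2.20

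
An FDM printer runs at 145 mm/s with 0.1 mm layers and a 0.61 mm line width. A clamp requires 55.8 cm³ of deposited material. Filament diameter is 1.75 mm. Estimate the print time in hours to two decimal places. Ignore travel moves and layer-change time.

Line area = 0.1 × 0.61 = 0.061 mm².
Path length: 55800 mm³ / 0.061 mm² → 914754.1 mm.
Extrusion time: 914754.1 / 145 → 6308.6 s.
Converting: 6308.6 s = 1.75 hours.

1.75 hours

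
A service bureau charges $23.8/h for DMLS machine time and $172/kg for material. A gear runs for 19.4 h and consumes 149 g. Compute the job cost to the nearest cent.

Machine cost = 23.8 × 19.4, so $461.72.
Material cost: 172 × 149/1000 → $25.628.
Job cost: 461.72 + 25.628 = 487.348 ≈ $487.35.

$487.35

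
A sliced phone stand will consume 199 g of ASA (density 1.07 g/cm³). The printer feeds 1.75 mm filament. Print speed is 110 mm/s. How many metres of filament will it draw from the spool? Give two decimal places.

77.32 m

Volume = 199 g / 1.07 g·cm⁻³ = 185.9813 cm³ = 185981.3 mm³.
A = π r² = π × 0.875² = 2.4053 mm².
L = V/A = 185981.3/2.4053 = 77321.46 mm → 77.32 m.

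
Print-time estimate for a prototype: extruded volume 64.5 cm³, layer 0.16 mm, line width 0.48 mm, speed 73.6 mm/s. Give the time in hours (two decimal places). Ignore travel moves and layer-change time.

3.17 hours

Bead cross-section = 0.16 × 0.48, so 0.0768 mm².
Path length: 64500 mm³ / 0.0768 mm² → 839843.8 mm.
Print-move time: 839843.8 / 73.6 → 11410.9 s.
11410.9 s = 3.17 hours.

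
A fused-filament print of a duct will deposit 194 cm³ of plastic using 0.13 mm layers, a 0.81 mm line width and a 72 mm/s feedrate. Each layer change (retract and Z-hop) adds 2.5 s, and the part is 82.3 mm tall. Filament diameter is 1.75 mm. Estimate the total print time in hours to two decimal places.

7.55 hours

Bead cross-section: 0.13 × 0.81 → 0.1053 mm².
Path length: 194000 mm³ / 0.1053 mm² → 1842355.2 mm.
Extrusion time = 1842355.2 / 72 = 25588.3 s.
Layer count = ceil(82.3 / 0.13) = 634.
Layer-change overhead: 634 × 2.5 → 1585 s.
Total = 25588.3 + 1585 = 27173.3 s = 7.55 hours.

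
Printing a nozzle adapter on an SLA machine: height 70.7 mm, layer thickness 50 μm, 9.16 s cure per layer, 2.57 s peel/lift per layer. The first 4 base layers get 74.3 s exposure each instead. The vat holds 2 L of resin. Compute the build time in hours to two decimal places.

4.68 hours

Layers = ⌈70.7/0.05⌉ = 1414.
Base layers = 4 × (74.3 + 2.57) = 307.48 s.
Remaining layers: 1410 × (9.16 + 2.57) → 16539.3 s.
Total = 307.48 + 16539.3 = 16846.78 s = 4.68 hours.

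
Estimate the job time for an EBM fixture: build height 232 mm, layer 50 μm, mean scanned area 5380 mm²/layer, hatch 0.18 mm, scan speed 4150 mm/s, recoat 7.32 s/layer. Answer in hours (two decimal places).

18.72 hours

Layers = ⌈232/0.05⌉ = 4640.
Hatch length per layer = 5380 / 0.18, so 29888.9 mm.
Scan time per layer = 29888.9 / 4150, so 7.2021 s.
Per-layer time: 7.2021 + 7.32 → 14.5221 s.
4640 layers × 14.5221 s/layer = 67382.544 s, i.e. 18.72 hours.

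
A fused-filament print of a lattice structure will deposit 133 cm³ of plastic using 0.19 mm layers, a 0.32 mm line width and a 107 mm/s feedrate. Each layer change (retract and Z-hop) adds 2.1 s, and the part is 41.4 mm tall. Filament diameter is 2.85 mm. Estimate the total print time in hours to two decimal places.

Bead cross-section = 0.19 × 0.32 = 0.0608 mm².
Total extruded path = 133000/0.0608 = 2187500 mm.
Extrusion time = 2187500 / 107, so 20443.9 s.
Layer count = ceil(41.4 / 0.19) = 218.
Non-print overhead: 218 × 2.1 → 457.8 s.
Total = 20443.9 + 457.8 = 20901.7 s = 5.81 hours.

5.81 hours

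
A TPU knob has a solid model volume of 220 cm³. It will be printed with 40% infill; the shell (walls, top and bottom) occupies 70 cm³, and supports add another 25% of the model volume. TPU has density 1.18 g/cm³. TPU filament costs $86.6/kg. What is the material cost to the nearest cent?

$18.90

Infill region = 220 − 70, so 150 cm³.
Deposited infill: 0.40 × 150 → 60 cm³.
Support: 0.25 × 220 → 55 cm³.
Deposited volume: 70 + 60 + 55 → 185 cm³.
Mass: 185 × 1.18 → 218.3 g.
Cost = 218.3 g / 1000 × $86.6/kg = $18.90.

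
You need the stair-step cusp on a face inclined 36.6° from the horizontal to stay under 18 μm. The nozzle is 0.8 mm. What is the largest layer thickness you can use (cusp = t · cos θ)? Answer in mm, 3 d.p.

0.022 mm

Layer height = cusp / cos(36.6°) = 0.018 / 0.8028 = 0.022 mm.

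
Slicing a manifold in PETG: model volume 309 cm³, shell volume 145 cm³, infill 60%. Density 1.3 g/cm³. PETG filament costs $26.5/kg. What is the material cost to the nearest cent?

Volume inside the shell: 309 − 145 → 164 cm³.
Infill volume: 0.60 × 164 → 98.4 cm³.
Total extruded: 145 + 98.4 → 243.4 cm³.
Mass: 243.4 × 1.3 → 316.42 g.
At $26.5/kg: 316.42/1000 × 26.5 = $8.39.

$8.39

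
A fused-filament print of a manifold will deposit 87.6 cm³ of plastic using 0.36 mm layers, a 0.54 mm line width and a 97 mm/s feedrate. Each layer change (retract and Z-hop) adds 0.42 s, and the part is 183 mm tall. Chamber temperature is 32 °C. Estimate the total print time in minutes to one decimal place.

Bead cross-section: 0.36 × 0.54 → 0.1944 mm².
Total extruded path = 87600/0.1944 = 450617.3 mm.
Print-move time: 450617.3 / 97 → 4645.5 s.
Layers = ⌈183/0.36⌉ = 509.
Layer-change overhead: 509 × 0.42 → 213.78 s.
Altogether 4645.5 + 213.78 = 4859.28 s, i.e. 81.0 minutes.

81.0 minutes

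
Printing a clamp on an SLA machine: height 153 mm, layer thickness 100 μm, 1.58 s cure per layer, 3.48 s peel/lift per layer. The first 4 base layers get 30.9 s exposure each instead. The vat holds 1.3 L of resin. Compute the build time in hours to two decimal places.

2.18 hours

Layer count = ceil(153 / 0.1) = 1530.
Burn-in layers = 4 × (30.9 + 3.48), so 137.52 s.
Regular layers: 1526 × (1.58 + 3.48) → 7721.56 s.
Sum: 137.52 + 7721.56 = 7859.08 s → 2.18 hours.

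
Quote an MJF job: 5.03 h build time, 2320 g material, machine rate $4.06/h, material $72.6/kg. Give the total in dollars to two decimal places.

Time charge: 4.06 × 5.03 → $20.4218.
Material charge = 72.6 × 2320/1000 = $168.432.
Job cost: 20.4218 + 168.432 = 188.8538 ≈ $188.85.

$188.85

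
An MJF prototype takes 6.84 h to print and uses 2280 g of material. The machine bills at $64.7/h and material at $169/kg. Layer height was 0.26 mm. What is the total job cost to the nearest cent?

Machine-time cost = 64.7 × 6.84, so $442.548.
Material charge: 169 × 2280/1000 → $385.32.
Total = 442.548 + 385.32 = 827.868 ≈ $827.87.

$827.87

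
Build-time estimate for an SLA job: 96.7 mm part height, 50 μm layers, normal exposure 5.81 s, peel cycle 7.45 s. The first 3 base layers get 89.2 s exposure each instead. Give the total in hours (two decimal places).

7.19 hours

Layer count = ceil(96.7 / 0.05) = 1934.
Bottom layers = 3 × (89.2 + 7.45), so 289.95 s.
Remaining layers = 1931 × (5.81 + 7.45) = 25605.06 s.
Sum: 289.95 + 25605.06 = 25895.01 s → 7.19 hours.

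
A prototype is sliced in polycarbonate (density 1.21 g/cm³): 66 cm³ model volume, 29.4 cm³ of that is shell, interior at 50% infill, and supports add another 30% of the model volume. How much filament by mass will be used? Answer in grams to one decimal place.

81.7 g

Interior volume = 66 − 29.4, so 36.6 cm³.
Deposited infill = 0.50 × 36.6, so 18.3 cm³.
Support: 0.30 × 66 → 19.8 cm³.
Deposited volume = 29.4 + 18.3 + 19.8, so 67.5 cm³.
Mass: 67.5 × 1.21 → 81.675 g.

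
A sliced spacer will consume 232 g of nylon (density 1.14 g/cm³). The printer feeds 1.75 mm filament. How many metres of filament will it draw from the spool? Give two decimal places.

Extruded volume: 232/1.14 = 203.5088 cm³ (203508.8 mm³).
A = π r² = π × 0.875² = 2.4053 mm².
L = V/A = 203508.8/2.4053 = 84608.49 mm → 84.61 m.

84.61 m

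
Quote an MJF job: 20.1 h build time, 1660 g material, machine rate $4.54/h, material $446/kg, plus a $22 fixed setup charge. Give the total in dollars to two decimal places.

Machine-time cost = 4.54 × 20.1, so $91.254.
Material charge = 446 × 1660/1000, so $740.36.
Adding setup: 91.254 + 740.36 + 22 → 853.614 ≈ $853.61.

$853.61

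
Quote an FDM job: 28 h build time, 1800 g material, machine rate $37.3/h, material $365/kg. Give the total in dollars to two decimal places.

Machine cost = 37.3 × 28, so $1044.40.
Material charge = 365 × 1800/1000, so $657.00.
Total = 1044.40 + 657.00 = $1701.40.

$1701.40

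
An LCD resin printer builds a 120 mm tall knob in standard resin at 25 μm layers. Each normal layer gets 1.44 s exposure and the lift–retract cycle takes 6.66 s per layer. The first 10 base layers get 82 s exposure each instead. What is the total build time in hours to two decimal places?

11.02 hours

Layer count = ceil(120 / 0.025) = 4800.
Burn-in layers = 10 × (82 + 6.66), so 886.6 s.
Normal layers: 4790 × (1.44 + 6.66) → 38799 s.
Total = 886.6 + 38799 = 39685.6 s = 11.02 hours.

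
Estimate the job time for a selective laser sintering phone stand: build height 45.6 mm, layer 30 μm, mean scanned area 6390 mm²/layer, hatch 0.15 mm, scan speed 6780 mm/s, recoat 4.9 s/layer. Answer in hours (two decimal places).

4.72 hours

Number of layers: 45.6 / 0.03 → 1520 (rounded up).
Hatch length per layer = 6390 / 0.15 = 42600 mm.
Scan time per layer: 42600 / 6780 → 6.2832 s.
Time per layer = 6.2832 + 4.9 = 11.1832 s.
Total: 1520 × 11.1832 s = 16998.464 s → 4.72 hours.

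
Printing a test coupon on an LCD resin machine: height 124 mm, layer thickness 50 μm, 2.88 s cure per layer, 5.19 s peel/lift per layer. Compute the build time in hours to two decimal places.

5.56 hours

Layer count = ceil(124 / 0.05) = 2480.
Cycle time: 2.88 + 5.19 → 8.07 s.
Build time: 2480 × 8.07 s = 20013.6 s, i.e. 5.56 hours.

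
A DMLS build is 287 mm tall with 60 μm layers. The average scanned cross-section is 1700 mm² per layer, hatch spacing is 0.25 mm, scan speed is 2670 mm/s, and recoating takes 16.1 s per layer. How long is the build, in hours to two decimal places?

Number of layers: 287 / 0.06 → 4784 (rounded up).
Hatch length per layer = 1700 / 0.25, so 6800 mm.
Scan time per layer = 6800 / 2670, so 2.5468 s.
Layer cycle = 2.5468 + 16.1, so 18.6468 s.
Total: 4784 × 18.6468 s = 89206.2912 s → 24.78 hours.

24.78 hours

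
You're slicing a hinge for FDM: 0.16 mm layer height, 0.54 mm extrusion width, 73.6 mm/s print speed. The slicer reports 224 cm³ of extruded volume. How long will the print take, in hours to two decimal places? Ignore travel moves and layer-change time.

Bead cross-section: 0.16 × 0.54 → 0.0864 mm².
Total extruded path = 224000/0.0864 = 2592592.6 mm.
Print-move time = 2592592.6 / 73.6, so 35225.4 s.
Converting: 35225.4 s = 9.78 hours.

9.78 hours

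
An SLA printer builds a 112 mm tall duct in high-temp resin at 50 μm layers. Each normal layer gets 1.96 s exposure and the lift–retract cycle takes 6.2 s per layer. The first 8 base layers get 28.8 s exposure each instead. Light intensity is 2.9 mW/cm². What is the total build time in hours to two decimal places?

Number of layers: 112 / 0.05 → 2240 (rounded up).
Burn-in layers: 8 × (28.8 + 6.2) → 280 s.
Regular layers = 2232 × (1.96 + 6.2) = 18213.12 s.
Sum: 280 + 18213.12 = 18493.12 s → 5.14 hours.

5.14 hours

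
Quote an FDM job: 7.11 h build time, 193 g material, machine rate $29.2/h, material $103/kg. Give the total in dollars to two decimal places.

$227.49

Machine-time cost: 29.2 × 7.11 → $207.612.
Material cost: 103 × 193/1000 → $19.879.
Total = 207.612 + 19.879 = 227.491 ≈ $227.49.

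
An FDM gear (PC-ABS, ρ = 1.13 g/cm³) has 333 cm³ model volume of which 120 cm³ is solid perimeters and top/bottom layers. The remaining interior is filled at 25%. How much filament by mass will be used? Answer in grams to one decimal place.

195.8 g

Infill region: 333 − 120 → 213 cm³.
Infill deposited: 0.25 × 213 → 53.25 cm³.
Total printed volume: 120 + 53.25 → 173.25 cm³.
Mass = 173.25 × 1.13 = 195.7725 g.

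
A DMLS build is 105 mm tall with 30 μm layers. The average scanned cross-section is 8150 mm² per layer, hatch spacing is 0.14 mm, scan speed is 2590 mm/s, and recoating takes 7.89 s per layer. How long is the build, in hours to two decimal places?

Number of layers: 105 / 0.03 → 3500 (rounded up).
Per-layer scan distance = 8150 / 0.14, so 58214.3 mm.
Per-layer scan time = 58214.3 / 2590 = 22.4766 s.
Time per layer = 22.4766 + 7.89 = 30.3666 s.
Total: 3500 × 30.3666 s = 106283.1 s → 29.52 hours.

29.52 hours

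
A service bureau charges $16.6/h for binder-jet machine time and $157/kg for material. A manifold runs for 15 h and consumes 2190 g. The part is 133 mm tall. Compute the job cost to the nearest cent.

Machine cost: 16.6 × 15 → $249.00.
Material charge = 157 × 2190/1000 = $343.83.
Total = 249.00 + 343.83 = $592.83.

$592.83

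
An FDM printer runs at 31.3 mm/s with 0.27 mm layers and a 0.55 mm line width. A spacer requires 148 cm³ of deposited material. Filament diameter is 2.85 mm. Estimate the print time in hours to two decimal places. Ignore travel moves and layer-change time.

8.84 hours

Line area = 0.27 × 0.55 = 0.1485 mm².
Total extruded path = 148000/0.1485 = 996633 mm.
Time extruding: 996633 / 31.3 → 31841.3 s.
That's 31841.3 s → 8.84 hours.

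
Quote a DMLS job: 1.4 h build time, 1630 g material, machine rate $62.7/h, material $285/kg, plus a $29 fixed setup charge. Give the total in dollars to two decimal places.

Machine cost = 62.7 × 1.4, so $87.78.
Feedstock cost = 285 × 1630/1000 = $464.55.
Adding setup: 87.78 + 464.55 + 29 → $581.33.

$581.33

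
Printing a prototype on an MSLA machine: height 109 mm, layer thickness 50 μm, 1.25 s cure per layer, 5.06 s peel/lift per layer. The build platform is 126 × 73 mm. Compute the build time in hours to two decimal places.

3.82 hours

Layers = ⌈109/0.05⌉ = 2180.
Per-layer time = 1.25 + 5.06 = 6.31 s.
Total = 2180 × 6.31 = 13755.8 s = 3.82 hours.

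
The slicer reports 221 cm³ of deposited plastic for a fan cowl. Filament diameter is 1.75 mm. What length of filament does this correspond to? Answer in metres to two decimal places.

91.88 m

A = π r² = π × 0.875² = 2.4053 mm².
Length = 221 cm³ / 2.4053 mm² = 221000 / 2.4053 = 91880.43 mm = 91.88 m.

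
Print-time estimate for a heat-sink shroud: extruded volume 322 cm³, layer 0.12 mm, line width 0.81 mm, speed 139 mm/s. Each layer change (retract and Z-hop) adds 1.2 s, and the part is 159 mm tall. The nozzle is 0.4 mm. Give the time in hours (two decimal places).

Line area: 0.12 × 0.81 → 0.0972 mm².
Total extruded path = 322000/0.0972 = 3312757.2 mm.
Print-move time = 3312757.2 / 139, so 23832.8 s.
Layer count = ceil(159 / 0.12) = 1325.
Z-hop total: 1325 × 1.2 → 1590 s.
Altogether 23832.8 + 1590 = 25422.8 s, i.e. 7.06 hours.

7.06 hours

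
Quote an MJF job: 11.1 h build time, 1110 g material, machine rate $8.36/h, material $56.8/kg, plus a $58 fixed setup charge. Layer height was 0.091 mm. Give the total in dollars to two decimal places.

$213.84

Time charge: 8.36 × 11.1 → $92.796.
Material charge: 56.8 × 1110/1000 → $63.048.
Total = 92.796 + 63.048 + 58 = 213.844 ≈ $213.84.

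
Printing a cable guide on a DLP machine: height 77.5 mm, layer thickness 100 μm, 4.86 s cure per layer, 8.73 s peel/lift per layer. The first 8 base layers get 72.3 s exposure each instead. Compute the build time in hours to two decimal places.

3.08 hours

Layers = ⌈77.5/0.1⌉ = 775.
Base layers = 8 × (72.3 + 8.73), so 648.24 s.
Remaining layers = 767 × (4.86 + 8.73), so 10423.53 s.
Total = 648.24 + 10423.53 = 11071.77 s = 3.08 hours.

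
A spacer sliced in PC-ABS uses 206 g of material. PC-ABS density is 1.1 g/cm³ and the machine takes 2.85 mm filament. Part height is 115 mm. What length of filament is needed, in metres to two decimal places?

Extruded volume: 206/1.1 = 187.2727 cm³ (187272.7 mm³).
A = π r² = π × 1.425² = 6.3794 mm².
Length = 187272.7 / 6.3794 = 29355.85 mm = 29.36 m.

29.36 m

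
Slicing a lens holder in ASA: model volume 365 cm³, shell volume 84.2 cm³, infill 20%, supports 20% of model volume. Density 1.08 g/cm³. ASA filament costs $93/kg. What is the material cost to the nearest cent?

$21.43

Volume inside the shell: 365 − 84.2 → 280.8 cm³.
Infill volume: 0.20 × 280.8 → 56.16 cm³.
Support = 0.20 × 365, so 73 cm³.
Total extruded = 84.2 + 56.16 + 73 = 213.36 cm³.
Mass = 213.36 × 1.08, so 230.4288 g.
Cost = 230.4288 g / 1000 × $93/kg = $21.43.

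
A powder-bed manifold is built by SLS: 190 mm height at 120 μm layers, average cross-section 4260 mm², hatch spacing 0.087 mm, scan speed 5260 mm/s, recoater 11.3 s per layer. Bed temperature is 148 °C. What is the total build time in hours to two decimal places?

Layer count = ceil(190 / 0.12) = 1584.
Hatch length per layer = 4260 / 0.087, so 48965.5 mm.
Per-layer scan time = 48965.5 / 5260 = 9.309 s.
Per-layer time: 9.309 + 11.3 → 20.609 s.
Total: 1584 × 20.609 s = 32644.656 s → 9.07 hours.

9.07 hours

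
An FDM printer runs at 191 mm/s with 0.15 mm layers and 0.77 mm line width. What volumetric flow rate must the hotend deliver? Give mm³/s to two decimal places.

A = 0.15 × 0.77, so 0.1155 mm².
Volumetric flow = 191 × 0.1155 = 22.06 mm³/s.

22.06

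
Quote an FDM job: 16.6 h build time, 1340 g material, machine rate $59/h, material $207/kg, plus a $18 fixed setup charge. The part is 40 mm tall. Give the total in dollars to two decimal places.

$1274.78

Machine cost = 59 × 16.6 = $979.40.
Feedstock cost = 207 × 1340/1000 = $277.38.
Total = 979.40 + 277.38 + 18 = $1274.78.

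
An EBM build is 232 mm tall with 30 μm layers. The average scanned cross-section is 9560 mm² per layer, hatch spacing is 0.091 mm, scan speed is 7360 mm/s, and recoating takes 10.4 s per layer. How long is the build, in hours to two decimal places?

53.01 hours

Layers = ⌈232/0.03⌉ = 7734.
Per-layer scan distance: 9560 / 0.091 → 105054.9 mm.
Per-layer scan time: 105054.9 / 7360 → 14.2738 s.
Per-layer time = 14.2738 + 10.4 = 24.6738 s.
7734 layers × 24.6738 s/layer = 190827.1692 s, i.e. 53.01 hours.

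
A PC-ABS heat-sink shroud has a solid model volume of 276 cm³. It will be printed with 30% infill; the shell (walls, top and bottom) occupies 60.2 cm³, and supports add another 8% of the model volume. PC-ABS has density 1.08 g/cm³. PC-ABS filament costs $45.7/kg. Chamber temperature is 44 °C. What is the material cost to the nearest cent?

$7.26

Interior volume: 276 − 60.2 → 215.8 cm³.
Deposited infill = 0.30 × 215.8, so 64.74 cm³.
Support = 0.08 × 276, so 22.08 cm³.
Total extruded: 60.2 + 64.74 + 22.08 → 147.02 cm³.
Mass: 147.02 × 1.08 → 158.7816 g.
At $45.7/kg: 158.7816/1000 × 45.7 = $7.26.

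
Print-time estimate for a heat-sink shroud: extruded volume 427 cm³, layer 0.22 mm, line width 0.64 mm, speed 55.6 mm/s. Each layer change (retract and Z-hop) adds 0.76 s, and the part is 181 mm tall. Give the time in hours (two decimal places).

15.32 hours

Bead cross-section: 0.22 × 0.64 → 0.1408 mm².
Total extruded path = 427000/0.1408 = 3032670.5 mm.
Time extruding: 3032670.5 / 55.6 → 54544.4 s.
Layers = ⌈181/0.22⌉ = 823.
Z-hop total: 823 × 0.76 → 625.48 s.
Altogether 54544.4 + 625.48 = 55169.88 s, i.e. 15.32 hours.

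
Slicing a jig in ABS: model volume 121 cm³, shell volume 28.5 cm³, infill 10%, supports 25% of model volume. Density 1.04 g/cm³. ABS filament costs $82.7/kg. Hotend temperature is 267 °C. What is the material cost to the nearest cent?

Interior volume = 121 − 28.5, so 92.5 cm³.
Deposited infill = 0.10 × 92.5 = 9.25 cm³.
Support: 0.25 × 121 → 30.25 cm³.
Deposited volume = 28.5 + 9.25 + 30.25, so 68 cm³.
Mass = 68 × 1.04, so 70.72 g.
Cost = 70.72 g / 1000 × $82.7/kg = $5.85.

$5.85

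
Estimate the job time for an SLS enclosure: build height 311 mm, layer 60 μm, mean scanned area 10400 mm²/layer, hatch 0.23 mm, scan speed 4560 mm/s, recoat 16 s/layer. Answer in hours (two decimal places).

37.32 hours

Number of layers: 311 / 0.06 → 5184 (rounded up).
Hatch length per layer = 10400 / 0.23, so 45217.4 mm.
Scan time per layer: 45217.4 / 4560 → 9.9161 s.
Time per layer = 9.9161 + 16, so 25.9161 s.
Total: 5184 × 25.9161 s = 134349.0624 s → 37.32 hours.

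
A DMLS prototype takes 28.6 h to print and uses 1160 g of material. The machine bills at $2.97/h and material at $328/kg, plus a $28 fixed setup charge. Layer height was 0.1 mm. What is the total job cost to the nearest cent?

Time charge: 2.97 × 28.6 → $84.942.
Feedstock cost = 328 × 1160/1000 = $380.48.
Adding setup: 84.942 + 380.48 + 28 → 493.422 ≈ $493.42.

$493.42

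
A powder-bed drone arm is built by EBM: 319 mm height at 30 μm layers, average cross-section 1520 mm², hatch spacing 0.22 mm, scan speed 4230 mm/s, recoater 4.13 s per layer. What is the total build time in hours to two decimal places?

Layer count = ceil(319 / 0.03) = 10634.
Scan path per layer: 1520 / 0.22 → 6909.1 mm.
Per-layer scan time = 6909.1 / 4230, so 1.6334 s.
Layer cycle: 1.6334 + 4.13 → 5.7634 s.
Build time = 10634 × 5.7634 = 61287.9956 s = 17.02 hours.

17.02 hours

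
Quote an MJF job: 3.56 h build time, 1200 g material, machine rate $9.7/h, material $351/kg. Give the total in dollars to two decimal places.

Machine cost: 9.7 × 3.56 → $34.532.
Material cost = 351 × 1200/1000, so $421.20.
Job cost: 34.532 + 421.20 = 455.732 ≈ $455.73.

$455.73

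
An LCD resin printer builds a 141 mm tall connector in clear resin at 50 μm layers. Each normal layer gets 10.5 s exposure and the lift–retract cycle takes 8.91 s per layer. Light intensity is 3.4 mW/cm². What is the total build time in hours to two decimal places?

15.20 hours

Number of layers: 141 / 0.05 → 2820 (rounded up).
Each layer takes = 10.5 + 8.91 = 19.41 s.
Total = 2820 × 19.41 = 54736.2 s = 15.20 hours.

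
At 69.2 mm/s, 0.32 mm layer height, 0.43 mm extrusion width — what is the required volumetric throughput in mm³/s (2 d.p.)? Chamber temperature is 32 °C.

9.52

Extrusion cross-section = 0.32 × 0.43 = 0.1376 mm².
Q = v·A = 69.2 × 0.1376 = 9.52 mm³/s.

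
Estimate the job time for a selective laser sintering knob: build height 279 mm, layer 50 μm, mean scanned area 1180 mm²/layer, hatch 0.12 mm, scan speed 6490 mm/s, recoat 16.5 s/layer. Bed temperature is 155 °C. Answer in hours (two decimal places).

Layers = ⌈279/0.05⌉ = 5580.
Per-layer scan distance = 1180 / 0.12 = 9833.3 mm.
Per-layer scan time = 9833.3 / 6490 = 1.5151 s.
Layer cycle = 1.5151 + 16.5 = 18.0151 s.
5580 layers × 18.0151 s/layer = 100524.258 s, i.e. 27.92 hours.

27.92 hours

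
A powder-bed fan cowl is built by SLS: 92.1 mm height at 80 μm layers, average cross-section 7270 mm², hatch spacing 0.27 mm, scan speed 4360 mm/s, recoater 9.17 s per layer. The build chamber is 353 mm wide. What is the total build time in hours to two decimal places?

4.91 hours

Layer count = ceil(92.1 / 0.08) = 1152.
Hatch length per layer = 7270 / 0.27, so 26925.9 mm.
Laser time per layer: 26925.9 / 4360 → 6.1757 s.
Per-layer time: 6.1757 + 9.17 → 15.3457 s.
1152 layers × 15.3457 s/layer = 17678.2464 s, i.e. 4.91 hours.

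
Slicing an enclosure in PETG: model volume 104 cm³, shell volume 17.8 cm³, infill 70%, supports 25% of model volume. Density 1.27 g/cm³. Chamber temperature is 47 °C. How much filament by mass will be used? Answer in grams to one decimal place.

132.3 g

Infill region: 104 − 17.8 → 86.2 cm³.
Deposited infill: 0.70 × 86.2 → 60.34 cm³.
Support: 0.25 × 104 → 26 cm³.
Total printed volume: 17.8 + 60.34 + 26 → 104.14 cm³.
Mass = 104.14 × 1.27 = 132.2578 g.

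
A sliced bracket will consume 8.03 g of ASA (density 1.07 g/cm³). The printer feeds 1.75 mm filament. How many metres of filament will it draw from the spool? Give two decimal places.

3.12 m

Extruded volume: 8.03/1.07 = 7.5047 cm³ (7504.7 mm³).
Filament cross-section = π × (1.75/2)² = 2.4053 mm².
L = V/A = 7504.7/2.4053 = 3120.07 mm → 3.12 m.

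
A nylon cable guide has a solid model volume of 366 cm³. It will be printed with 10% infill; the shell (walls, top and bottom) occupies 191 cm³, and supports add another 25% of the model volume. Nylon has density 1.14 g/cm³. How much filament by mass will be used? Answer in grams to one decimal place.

Infill region = 366 − 191, so 175 cm³.
Infill volume = 0.10 × 175 = 17.5 cm³.
Support = 0.25 × 366, so 91.5 cm³.
Total printed volume = 191 + 17.5 + 91.5 = 300 cm³.
Mass: 300 × 1.14 → 342 g.

342.0 g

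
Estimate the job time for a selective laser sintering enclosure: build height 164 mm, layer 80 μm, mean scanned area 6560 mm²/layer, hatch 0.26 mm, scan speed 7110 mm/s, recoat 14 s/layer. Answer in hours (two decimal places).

9.99 hours

Layers = ⌈164/0.08⌉ = 2050.
Per-layer scan distance = 6560 / 0.26, so 25230.8 mm.
Scan time per layer: 25230.8 / 7110 → 3.5486 s.
Layer cycle = 3.5486 + 14, so 17.5486 s.
Total: 2050 × 17.5486 s = 35974.63 s → 9.99 hours.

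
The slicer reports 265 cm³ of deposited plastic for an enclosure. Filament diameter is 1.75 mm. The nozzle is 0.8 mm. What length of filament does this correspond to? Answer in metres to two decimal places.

Filament cross-section = π × (1.75/2)² = 2.4053 mm².
Length = 265 cm³ / 2.4053 mm² = 265000 / 2.4053 = 110173.37 mm = 110.17 m.

110.17 m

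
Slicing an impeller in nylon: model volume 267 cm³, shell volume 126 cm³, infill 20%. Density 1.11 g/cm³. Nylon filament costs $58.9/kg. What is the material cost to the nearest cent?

$10.08

Interior volume = 267 − 126 = 141 cm³.
Deposited infill = 0.20 × 141, so 28.2 cm³.
Deposited volume = 126 + 28.2, so 154.2 cm³.
Mass: 154.2 × 1.11 → 171.162 g.
At $58.9/kg: 171.162/1000 × 58.9 = $10.08.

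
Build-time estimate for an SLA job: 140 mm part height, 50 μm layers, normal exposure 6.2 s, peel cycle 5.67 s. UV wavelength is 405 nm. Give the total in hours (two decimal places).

Layers = ⌈140/0.05⌉ = 2800.
Cycle time = 6.2 + 5.67, so 11.87 s.
Total = 2800 × 11.87 = 33236 s = 9.23 hours.

9.23 hours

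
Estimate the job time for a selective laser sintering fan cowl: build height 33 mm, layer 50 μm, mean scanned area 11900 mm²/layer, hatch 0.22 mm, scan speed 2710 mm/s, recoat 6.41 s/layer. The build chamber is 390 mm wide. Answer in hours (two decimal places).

4.83 hours

Layer count = ceil(33 / 0.05) = 660.
Scan path per layer = 11900 / 0.22 = 54090.9 mm.
Per-layer scan time: 54090.9 / 2710 → 19.9597 s.
Layer cycle = 19.9597 + 6.41, so 26.3697 s.
Total: 660 × 26.3697 s = 17404.002 s → 4.83 hours.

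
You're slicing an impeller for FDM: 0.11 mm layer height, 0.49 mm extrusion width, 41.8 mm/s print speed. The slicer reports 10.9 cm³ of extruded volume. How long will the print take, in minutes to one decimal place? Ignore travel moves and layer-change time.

80.6 minutes

Extrusion cross-section = 0.11 × 0.49 = 0.0539 mm².
Total extruded path = 10900/0.0539 = 202226.3 mm.
Print-move time: 202226.3 / 41.8 → 4837.9 s.
Converting: 4837.9 s = 80.6 minutes.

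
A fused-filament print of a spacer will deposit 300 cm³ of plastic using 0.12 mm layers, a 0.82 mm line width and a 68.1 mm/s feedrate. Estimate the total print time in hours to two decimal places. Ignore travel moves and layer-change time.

12.44 hours

Bead cross-section = 0.12 × 0.82, so 0.0984 mm².
Total extruded path = 300000/0.0984 = 3048780.5 mm.
Print-move time = 3048780.5 / 68.1, so 44769.2 s.
In the requested units: 44769.2 s = 12.44 hours.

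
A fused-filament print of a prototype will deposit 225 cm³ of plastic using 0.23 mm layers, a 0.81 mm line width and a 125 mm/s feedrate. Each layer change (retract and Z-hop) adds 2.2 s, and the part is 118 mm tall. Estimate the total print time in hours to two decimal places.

3.00 hours

Extrusion cross-section = 0.23 × 0.81, so 0.1863 mm².
Toolpath length = 225 cm³ / 0.1863 mm² = 225000 / 0.1863 = 1207729.5 mm.
Extrusion time = 1207729.5 / 125 = 9661.8 s.
Number of layers: 118 / 0.23 → 514 (rounded up).
Layer-change overhead = 514 × 2.2 = 1130.8 s.
Altogether 9661.8 + 1130.8 = 10792.6 s, i.e. 3.00 hours.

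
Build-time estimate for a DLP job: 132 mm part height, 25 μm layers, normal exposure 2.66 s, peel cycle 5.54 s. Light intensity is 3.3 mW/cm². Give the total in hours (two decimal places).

12.03 hours

Number of layers: 132 / 0.025 → 5280 (rounded up).
Each layer takes: 2.66 + 5.54 → 8.2 s.
Total = 5280 × 8.2 = 43296 s = 12.03 hours.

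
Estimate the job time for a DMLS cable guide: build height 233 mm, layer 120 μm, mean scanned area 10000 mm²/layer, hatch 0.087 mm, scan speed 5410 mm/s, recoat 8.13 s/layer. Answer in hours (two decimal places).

15.85 hours

Number of layers: 233 / 0.12 → 1942 (rounded up).
Hatch length per layer: 10000 / 0.087 → 114942.5 mm.
Per-layer scan time: 114942.5 / 5410 → 21.2463 s.
Layer cycle = 21.2463 + 8.13 = 29.3763 s.
Build time = 1942 × 29.3763 = 57048.7746 s = 15.85 hours.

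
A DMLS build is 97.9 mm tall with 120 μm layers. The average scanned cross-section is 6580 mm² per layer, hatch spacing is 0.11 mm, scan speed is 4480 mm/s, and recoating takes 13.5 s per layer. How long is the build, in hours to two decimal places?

6.09 hours

Number of layers: 97.9 / 0.12 → 816 (rounded up).
Scan path per layer: 6580 / 0.11 → 59818.2 mm.
Scan time per layer: 59818.2 / 4480 → 13.3523 s.
Per-layer time: 13.3523 + 13.5 → 26.8523 s.
Total: 816 × 26.8523 s = 21911.4768 s → 6.09 hours.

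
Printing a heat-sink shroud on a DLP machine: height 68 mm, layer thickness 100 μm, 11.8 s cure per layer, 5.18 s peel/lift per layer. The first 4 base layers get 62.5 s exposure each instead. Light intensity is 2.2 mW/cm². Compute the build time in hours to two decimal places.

3.26 hours

Layer count = ceil(68 / 0.1) = 680.
Burn-in layers = 4 × (62.5 + 5.18) = 270.72 s.
Normal layers = 676 × (11.8 + 5.18) = 11478.48 s.
Total = 270.72 + 11478.48 = 11749.2 s = 3.26 hours.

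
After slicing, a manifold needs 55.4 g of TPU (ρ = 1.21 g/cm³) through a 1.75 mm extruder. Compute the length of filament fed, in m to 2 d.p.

Volume = 55.4 g / 1.21 g·cm⁻³ = 45.7851 cm³ = 45785.1 mm³.
A = π r² = π × 0.875² = 2.4053 mm².
L = V/A = 45785.1/2.4053 = 19035.09 mm → 19.04 m.

19.04 m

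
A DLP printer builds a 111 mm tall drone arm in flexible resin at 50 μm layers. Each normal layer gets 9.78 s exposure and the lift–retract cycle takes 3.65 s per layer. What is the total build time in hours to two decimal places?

Layers = ⌈111/0.05⌉ = 2220.
Each layer takes = 9.78 + 3.65, so 13.43 s.
Build time: 2220 × 13.43 s = 29814.6 s, i.e. 8.28 hours.

8.28 hours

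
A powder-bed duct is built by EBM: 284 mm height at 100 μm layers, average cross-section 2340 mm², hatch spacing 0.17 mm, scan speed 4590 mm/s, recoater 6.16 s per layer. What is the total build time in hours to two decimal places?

Layer count = ceil(284 / 0.1) = 2840.
Per-layer scan distance: 2340 / 0.17 → 13764.7 mm.
Scan time per layer: 13764.7 / 4590 → 2.9988 s.
Layer cycle = 2.9988 + 6.16, so 9.1588 s.
Build time = 2840 × 9.1588 = 26010.992 s = 7.23 hours.

7.23 hours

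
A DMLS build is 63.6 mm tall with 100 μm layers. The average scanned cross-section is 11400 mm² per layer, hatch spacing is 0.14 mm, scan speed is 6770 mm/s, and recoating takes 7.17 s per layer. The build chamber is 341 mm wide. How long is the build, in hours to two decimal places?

Layer count = ceil(63.6 / 0.1) = 636.
Scan path per layer = 11400 / 0.14 = 81428.6 mm.
Scan time per layer = 81428.6 / 6770 = 12.0279 s.
Per-layer time = 12.0279 + 7.17, so 19.1979 s.
Build time = 636 × 19.1979 = 12209.8644 s = 3.39 hours.

3.39 hours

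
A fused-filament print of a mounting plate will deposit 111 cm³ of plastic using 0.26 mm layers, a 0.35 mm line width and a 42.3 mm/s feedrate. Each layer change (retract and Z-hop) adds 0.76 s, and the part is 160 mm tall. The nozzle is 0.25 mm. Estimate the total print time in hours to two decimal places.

Extrusion cross-section: 0.26 × 0.35 → 0.091 mm².
Toolpath length = 111 cm³ / 0.091 mm² = 111000 / 0.091 = 1219780.2 mm.
Print-move time = 1219780.2 / 42.3, so 28836.4 s.
Layer count = ceil(160 / 0.26) = 616.
Non-print overhead: 616 × 0.76 → 468.16 s.
Altogether 28836.4 + 468.16 = 29304.56 s, i.e. 8.14 hours.

8.14 hours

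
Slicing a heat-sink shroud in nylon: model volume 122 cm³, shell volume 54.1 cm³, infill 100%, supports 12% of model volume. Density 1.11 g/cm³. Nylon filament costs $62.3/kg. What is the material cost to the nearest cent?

$9.45

Interior volume = 122 − 54.1, so 67.9 cm³.
Infill deposited = 1.00 × 67.9 = 67.9 cm³.
Support: 0.12 × 122 → 14.64 cm³.
Total extruded = 54.1 + 67.9 + 14.64 = 136.64 cm³.
Mass = 136.64 × 1.11, so 151.6704 g.
Cost = 151.6704 g / 1000 × $62.3/kg = $9.45.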